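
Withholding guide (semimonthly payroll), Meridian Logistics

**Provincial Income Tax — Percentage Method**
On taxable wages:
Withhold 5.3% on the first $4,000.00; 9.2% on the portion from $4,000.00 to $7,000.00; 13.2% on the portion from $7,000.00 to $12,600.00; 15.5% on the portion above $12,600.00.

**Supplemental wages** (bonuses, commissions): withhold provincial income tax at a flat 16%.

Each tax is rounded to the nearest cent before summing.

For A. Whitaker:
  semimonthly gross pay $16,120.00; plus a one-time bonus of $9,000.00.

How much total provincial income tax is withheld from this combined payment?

Provincial Income Tax: taxable = $16,120.00
  $1,227.20 + 15.5% × ($16,120.00 − $12,600.00) = $1,227.20 + 15.5% × $3,520.00 = $1,772.80
Supplemental (16% flat on bonus): 16% × $9,000.00 = $1,440.00
Total provincial income tax: $1,772.80 + $1,440.00 = $3,212.80

$3,212.80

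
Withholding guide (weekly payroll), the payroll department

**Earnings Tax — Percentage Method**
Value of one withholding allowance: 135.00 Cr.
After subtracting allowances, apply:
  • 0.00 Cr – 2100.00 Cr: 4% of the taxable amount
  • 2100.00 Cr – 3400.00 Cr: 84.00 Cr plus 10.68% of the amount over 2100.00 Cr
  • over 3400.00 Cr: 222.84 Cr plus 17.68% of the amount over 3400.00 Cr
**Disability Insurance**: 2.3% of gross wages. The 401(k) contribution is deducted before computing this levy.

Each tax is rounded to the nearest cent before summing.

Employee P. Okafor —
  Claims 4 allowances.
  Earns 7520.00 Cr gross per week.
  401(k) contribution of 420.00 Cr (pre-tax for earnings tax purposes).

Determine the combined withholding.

Earnings Tax: taxable = 7520.00 Cr − 420.00 Cr − 4×135.00 Cr = 6560.00 Cr
  222.84 Cr + 17.68% × (6560.00 Cr − 3400.00 Cr) = 222.84 Cr + 17.68% × 3160.00 Cr = 781.53 Cr
Disability Insurance: 2.3% × 7100.00 Cr = 163.30 Cr
Total: 781.53 Cr + 163.30 Cr = 944.83 Cr

944.83 Cr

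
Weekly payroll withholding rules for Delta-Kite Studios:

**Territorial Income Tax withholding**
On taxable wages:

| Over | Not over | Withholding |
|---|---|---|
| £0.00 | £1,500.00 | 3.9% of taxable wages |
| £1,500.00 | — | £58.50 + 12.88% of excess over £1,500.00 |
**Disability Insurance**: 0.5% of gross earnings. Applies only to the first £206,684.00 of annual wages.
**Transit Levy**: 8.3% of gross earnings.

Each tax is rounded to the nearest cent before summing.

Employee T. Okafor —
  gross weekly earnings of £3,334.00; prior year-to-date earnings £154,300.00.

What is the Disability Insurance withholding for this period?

Disability Insurance: 0.5% × £3,334.00 = £16.67

£16.67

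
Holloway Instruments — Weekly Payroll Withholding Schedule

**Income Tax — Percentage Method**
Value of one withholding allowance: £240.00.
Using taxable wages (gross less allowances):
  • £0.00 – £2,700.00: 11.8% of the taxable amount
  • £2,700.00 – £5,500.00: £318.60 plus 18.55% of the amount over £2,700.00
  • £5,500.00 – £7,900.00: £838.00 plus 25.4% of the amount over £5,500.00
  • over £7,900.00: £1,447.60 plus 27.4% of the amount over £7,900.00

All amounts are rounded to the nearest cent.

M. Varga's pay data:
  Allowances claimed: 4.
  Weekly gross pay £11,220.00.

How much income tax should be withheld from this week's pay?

£2,094.24

Income Tax: taxable = £11,220.00 − 4×£240.00 = £10,260.00
  £1,447.60 + 27.4% × (£10,260.00 − £7,900.00) = £1,447.60 + 27.4% × £2,360.00 = £2,094.24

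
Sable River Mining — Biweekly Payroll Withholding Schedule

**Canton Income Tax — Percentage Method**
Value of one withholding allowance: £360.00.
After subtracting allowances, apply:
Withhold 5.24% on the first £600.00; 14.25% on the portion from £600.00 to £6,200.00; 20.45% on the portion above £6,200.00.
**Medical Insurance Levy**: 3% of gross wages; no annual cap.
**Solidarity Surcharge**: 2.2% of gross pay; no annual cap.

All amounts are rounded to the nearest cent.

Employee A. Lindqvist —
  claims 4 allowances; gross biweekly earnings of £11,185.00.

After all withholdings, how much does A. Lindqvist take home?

Canton Income Tax: taxable = £11,185.00 − 4×£360.00 = £9,745.00
  £829.44 + 20.45% × (£9,745.00 − £6,200.00) = £829.44 + 20.45% × £3,545.00 = £1,554.39
Medical Insurance Levy: 3% × £11,185.00 = £335.55
Solidarity Surcharge: 2.2% × £11,185.00 = £246.07
Total withheld: £1,554.39 + £335.55 + £246.07 = £2,136.01
Net pay: £11,185.00 − £2,136.01 = £9,048.99

£9,048.99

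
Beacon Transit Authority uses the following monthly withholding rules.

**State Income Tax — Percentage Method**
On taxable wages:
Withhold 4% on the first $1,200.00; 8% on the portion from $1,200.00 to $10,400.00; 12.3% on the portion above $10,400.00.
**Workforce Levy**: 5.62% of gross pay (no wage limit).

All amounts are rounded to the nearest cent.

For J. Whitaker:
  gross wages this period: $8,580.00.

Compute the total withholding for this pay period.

State Income Tax: taxable = $8,580.00
  $48.00 + 8% × ($8,580.00 − $1,200.00) = $48.00 + 8% × $7,380.00 = $638.40
Workforce Levy: 5.62% × $8,580.00 = $482.20
Total: $638.40 + $482.20 = $1,120.60

$1,120.60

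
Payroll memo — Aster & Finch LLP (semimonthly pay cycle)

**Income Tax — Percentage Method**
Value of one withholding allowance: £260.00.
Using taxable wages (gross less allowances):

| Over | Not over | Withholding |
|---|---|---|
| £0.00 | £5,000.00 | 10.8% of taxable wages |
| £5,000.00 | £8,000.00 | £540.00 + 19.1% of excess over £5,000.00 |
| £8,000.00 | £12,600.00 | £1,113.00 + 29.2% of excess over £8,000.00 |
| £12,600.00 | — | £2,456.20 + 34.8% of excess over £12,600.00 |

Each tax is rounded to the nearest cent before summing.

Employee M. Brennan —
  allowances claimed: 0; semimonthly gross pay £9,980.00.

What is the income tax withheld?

Income Tax: taxable = £9,980.00
  £1,113.00 + 29.2% × (£9,980.00 − £8,000.00) = £1,113.00 + 29.2% × £1,980.00 = £1,691.16

£1,691.16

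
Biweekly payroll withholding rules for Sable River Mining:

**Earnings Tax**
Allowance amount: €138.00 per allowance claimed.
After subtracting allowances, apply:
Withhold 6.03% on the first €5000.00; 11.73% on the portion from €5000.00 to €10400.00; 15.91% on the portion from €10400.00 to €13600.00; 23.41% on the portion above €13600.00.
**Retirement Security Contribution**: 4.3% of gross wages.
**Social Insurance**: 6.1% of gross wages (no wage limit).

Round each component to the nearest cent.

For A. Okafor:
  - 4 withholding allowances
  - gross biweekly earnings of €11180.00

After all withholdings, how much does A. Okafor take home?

€9046.09

Earnings Tax: taxable = €11180.00 − 4×€138.00 = €10628.00
  €934.92 + 15.91% × (€10628.00 − €10400.00) = €934.92 + 15.91% × €228.00 = €971.19
Retirement Security Contribution: 4.3% × €11180.00 = €480.74
Social Insurance: 6.1% × €11180.00 = €681.98
Total withheld: €971.19 + €480.74 + €681.98 = €2133.91
Net pay: €11180.00 − €2133.91 = €9046.09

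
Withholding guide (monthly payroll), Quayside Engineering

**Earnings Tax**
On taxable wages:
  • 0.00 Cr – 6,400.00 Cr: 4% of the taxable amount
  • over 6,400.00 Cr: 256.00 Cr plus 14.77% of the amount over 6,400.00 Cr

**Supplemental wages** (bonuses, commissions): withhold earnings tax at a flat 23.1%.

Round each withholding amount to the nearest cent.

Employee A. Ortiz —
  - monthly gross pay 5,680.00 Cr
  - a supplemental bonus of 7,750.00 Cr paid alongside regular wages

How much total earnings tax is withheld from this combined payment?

2,017.45 Cr

Earnings Tax: taxable = 5,680.00 Cr
  4% × 5,680.00 Cr = 227.20 Cr
Supplemental (23.1% flat on bonus): 23.1% × 7,750.00 Cr = 1,790.25 Cr
Total earnings tax: 227.20 Cr + 1,790.25 Cr = 2,017.45 Cr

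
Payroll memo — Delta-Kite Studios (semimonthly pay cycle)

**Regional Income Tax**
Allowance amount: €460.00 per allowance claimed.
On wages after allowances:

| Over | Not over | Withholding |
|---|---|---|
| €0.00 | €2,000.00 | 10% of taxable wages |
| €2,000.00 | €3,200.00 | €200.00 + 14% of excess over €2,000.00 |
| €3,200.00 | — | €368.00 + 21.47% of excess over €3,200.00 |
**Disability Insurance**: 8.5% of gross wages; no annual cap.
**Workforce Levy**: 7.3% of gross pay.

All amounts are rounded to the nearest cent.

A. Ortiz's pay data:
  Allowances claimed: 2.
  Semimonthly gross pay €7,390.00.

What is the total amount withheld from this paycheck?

Regional Income Tax: taxable = €7,390.00 − 2×€460.00 = €6,470.00
  €368.00 + 21.47% × (€6,470.00 − €3,200.00) = €368.00 + 21.47% × €3,270.00 = €1,070.07
Disability Insurance: 8.5% × €7,390.00 = €628.15
Workforce Levy: 7.3% × €7,390.00 = €539.47
Total: €1,070.07 + €628.15 + €539.47 = €2,237.69

€2,237.69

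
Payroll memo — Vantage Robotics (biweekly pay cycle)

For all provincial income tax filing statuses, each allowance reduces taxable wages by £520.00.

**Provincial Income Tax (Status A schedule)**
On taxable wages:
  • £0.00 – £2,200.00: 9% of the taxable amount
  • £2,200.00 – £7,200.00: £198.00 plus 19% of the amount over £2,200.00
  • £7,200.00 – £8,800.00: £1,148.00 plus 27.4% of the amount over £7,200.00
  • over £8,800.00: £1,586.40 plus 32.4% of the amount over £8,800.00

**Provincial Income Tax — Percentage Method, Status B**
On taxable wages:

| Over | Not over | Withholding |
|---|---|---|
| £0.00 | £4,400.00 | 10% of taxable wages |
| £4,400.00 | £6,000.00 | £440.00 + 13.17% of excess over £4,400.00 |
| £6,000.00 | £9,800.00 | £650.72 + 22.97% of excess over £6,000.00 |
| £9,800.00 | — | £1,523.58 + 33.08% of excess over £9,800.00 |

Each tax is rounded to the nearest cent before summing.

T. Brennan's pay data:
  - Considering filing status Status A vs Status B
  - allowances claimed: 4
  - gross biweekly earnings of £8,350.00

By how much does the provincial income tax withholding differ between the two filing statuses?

£258.56

Provincial Income Tax (Status A): taxable = £8,350.00 − 4×£520.00 = £6,270.00
  £198.00 + 19% × (£6,270.00 − £2,200.00) = £198.00 + 19% × £4,070.00 = £971.30
Provincial Income Tax (Status B): taxable = £8,350.00 − 4×£520.00 = £6,270.00
  £650.72 + 22.97% × (£6,270.00 − £6,000.00) = £650.72 + 22.97% × £270.00 = £712.74
Difference: |£971.30 − £712.74| = £258.56 (higher under Status A)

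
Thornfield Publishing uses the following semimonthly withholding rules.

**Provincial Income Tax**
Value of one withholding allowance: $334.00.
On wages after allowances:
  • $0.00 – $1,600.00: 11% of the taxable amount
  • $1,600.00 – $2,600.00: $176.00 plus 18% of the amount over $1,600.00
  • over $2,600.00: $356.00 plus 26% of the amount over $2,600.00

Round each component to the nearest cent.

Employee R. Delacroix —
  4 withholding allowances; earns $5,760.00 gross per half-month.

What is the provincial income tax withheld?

Provincial Income Tax: taxable = $5,760.00 − 4×$334.00 = $4,424.00
  $356.00 + 26% × ($4,424.00 − $2,600.00) = $356.00 + 26% × $1,824.00 = $830.24

$830.24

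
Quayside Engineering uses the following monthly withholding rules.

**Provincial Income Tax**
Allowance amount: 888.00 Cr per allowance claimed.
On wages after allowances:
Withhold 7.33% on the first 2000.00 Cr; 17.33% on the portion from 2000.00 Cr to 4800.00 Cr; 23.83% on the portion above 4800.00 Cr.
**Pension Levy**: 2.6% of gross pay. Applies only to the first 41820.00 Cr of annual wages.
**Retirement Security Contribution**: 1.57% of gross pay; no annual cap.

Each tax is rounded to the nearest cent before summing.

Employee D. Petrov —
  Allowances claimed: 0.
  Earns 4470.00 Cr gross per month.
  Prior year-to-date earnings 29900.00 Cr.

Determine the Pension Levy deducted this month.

Pension Levy: 2.6% × 4470.00 Cr = 116.22 Cr

116.22 Cr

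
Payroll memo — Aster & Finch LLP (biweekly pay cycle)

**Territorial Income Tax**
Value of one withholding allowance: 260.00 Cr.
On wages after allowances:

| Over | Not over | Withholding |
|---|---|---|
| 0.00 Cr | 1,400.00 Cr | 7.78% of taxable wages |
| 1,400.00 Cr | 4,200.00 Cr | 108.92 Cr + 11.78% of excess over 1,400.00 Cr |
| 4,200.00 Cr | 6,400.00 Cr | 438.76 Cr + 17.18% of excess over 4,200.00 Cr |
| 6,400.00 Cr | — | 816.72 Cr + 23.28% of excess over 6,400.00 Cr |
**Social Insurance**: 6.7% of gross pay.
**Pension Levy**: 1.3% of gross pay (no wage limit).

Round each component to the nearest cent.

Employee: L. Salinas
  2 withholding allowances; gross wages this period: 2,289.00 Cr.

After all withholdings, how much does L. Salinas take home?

Territorial Income Tax: taxable = 2,289.00 Cr − 2×260.00 Cr = 1,769.00 Cr
  108.92 Cr + 11.78% × (1,769.00 Cr − 1,400.00 Cr) = 108.92 Cr + 11.78% × 369.00 Cr = 152.39 Cr
Social Insurance: 6.7% × 2,289.00 Cr = 153.36 Cr
Pension Levy: 1.3% × 2,289.00 Cr = 29.76 Cr
Total withheld: 152.39 Cr + 153.36 Cr + 29.76 Cr = 335.51 Cr
Net pay: 2,289.00 Cr − 335.51 Cr = 1,953.49 Cr

1,953.49 Cr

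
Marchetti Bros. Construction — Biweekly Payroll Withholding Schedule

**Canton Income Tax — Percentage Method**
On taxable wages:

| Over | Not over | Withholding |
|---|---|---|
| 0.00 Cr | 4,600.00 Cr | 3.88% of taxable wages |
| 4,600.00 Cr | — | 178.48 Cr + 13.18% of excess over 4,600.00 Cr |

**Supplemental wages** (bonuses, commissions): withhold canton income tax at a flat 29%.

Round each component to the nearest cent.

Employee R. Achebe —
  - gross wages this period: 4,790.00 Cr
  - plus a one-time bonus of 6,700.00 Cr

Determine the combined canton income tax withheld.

Canton Income Tax: taxable = 4,790.00 Cr
  178.48 Cr + 13.18% × (4,790.00 Cr − 4,600.00 Cr) = 178.48 Cr + 13.18% × 190.00 Cr = 203.52 Cr
Supplemental (29% flat on bonus): 29% × 6,700.00 Cr = 1,943.00 Cr
Total canton income tax: 203.52 Cr + 1,943.00 Cr = 2,146.52 Cr

2,146.52 Cr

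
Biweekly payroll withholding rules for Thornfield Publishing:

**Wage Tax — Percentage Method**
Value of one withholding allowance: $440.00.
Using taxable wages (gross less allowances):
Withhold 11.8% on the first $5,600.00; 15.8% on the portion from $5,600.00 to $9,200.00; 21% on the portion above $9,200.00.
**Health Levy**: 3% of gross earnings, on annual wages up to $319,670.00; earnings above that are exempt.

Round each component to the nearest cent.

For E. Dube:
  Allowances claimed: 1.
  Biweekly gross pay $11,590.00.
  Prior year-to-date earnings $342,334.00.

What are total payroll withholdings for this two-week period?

$1,639.10

Wage Tax: taxable = $11,590.00 − 1×$440.00 = $11,150.00
  $1,229.60 + 21% × ($11,150.00 − $9,200.00) = $1,229.60 + 21% × $1,950.00 = $1,639.10
Health Levy: YTD $342,334.00 ≥ cap $319,670.00 → $0.00
Total: $1,639.10 + $0.00 = $1,639.10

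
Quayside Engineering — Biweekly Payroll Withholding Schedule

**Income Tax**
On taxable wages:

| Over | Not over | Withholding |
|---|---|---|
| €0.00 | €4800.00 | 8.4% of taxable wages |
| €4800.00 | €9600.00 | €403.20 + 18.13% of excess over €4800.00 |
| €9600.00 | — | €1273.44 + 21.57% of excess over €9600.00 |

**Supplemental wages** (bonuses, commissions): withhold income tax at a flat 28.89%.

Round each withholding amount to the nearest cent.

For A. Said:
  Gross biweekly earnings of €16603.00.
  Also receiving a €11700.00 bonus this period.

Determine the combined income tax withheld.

€6164.12

Income Tax: taxable = €16603.00
  €1273.44 + 21.57% × (€16603.00 − €9600.00) = €1273.44 + 21.57% × €7003.00 = €2783.99
Supplemental (28.89% flat on bonus): 28.89% × €11700.00 = €3380.13
Total income tax: €2783.99 + €3380.13 = €6164.12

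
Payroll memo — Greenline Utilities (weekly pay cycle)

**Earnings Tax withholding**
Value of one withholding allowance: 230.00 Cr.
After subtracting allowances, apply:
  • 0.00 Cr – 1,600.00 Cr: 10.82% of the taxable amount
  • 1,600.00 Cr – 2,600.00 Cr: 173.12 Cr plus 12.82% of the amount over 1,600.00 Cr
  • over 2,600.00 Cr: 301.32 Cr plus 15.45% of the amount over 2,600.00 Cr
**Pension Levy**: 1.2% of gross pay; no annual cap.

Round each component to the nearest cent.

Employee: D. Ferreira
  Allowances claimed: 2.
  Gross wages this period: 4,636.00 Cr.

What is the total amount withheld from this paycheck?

Earnings Tax: taxable = 4,636.00 Cr − 2×230.00 Cr = 4,176.00 Cr
  301.32 Cr + 15.45% × (4,176.00 Cr − 2,600.00 Cr) = 301.32 Cr + 15.45% × 1,576.00 Cr = 544.81 Cr
Pension Levy: 1.2% × 4,636.00 Cr = 55.63 Cr
Total: 544.81 Cr + 55.63 Cr = 600.44 Cr

600.44 Cr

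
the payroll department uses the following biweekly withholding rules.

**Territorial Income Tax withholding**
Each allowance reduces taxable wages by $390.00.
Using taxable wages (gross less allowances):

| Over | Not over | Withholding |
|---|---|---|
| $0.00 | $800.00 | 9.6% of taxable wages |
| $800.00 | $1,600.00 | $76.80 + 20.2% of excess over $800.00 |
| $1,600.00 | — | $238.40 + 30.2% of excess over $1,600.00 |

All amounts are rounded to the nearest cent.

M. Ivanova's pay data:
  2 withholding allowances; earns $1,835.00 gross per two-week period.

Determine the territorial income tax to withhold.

Territorial Income Tax: taxable = $1,835.00 − 2×$390.00 = $1,055.00
  $76.80 + 20.2% × ($1,055.00 − $800.00) = $76.80 + 20.2% × $255.00 = $128.31

$128.31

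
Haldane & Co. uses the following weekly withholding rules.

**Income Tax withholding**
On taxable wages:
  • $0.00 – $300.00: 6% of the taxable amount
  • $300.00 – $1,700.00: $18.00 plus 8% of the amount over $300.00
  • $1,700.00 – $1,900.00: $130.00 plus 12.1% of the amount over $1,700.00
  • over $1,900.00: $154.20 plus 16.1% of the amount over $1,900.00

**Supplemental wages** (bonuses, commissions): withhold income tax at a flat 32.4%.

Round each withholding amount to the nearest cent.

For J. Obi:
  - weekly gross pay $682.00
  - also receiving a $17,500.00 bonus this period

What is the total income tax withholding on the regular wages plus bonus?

$5,718.56

Income Tax: taxable = $682.00
  $18.00 + 8% × ($682.00 − $300.00) = $18.00 + 8% × $382.00 = $48.56
Supplemental (32.4% flat on bonus): 32.4% × $17,500.00 = $5,670.00
Total income tax: $48.56 + $5,670.00 = $5,718.56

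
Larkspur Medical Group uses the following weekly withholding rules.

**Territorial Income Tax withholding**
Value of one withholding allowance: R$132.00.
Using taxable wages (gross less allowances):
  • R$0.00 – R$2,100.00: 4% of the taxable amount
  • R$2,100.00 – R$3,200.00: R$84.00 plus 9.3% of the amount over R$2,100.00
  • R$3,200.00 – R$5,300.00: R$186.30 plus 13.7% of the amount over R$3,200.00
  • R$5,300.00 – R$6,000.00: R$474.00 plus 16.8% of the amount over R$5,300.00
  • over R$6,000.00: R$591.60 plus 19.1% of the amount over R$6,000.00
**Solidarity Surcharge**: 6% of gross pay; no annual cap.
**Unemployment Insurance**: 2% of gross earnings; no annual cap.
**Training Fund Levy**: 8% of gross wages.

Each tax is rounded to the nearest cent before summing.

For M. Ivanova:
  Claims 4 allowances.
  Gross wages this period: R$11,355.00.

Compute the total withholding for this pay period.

Territorial Income Tax: taxable = R$11,355.00 − 4×R$132.00 = R$10,827.00
  R$591.60 + 19.1% × (R$10,827.00 − R$6,000.00) = R$591.60 + 19.1% × R$4,827.00 = R$1,513.56
Solidarity Surcharge: 6% × R$11,355.00 = R$681.30
Unemployment Insurance: 2% × R$11,355.00 = R$227.10
Training Fund Levy: 8% × R$11,355.00 = R$908.40
Total: R$1,513.56 + R$681.30 + R$227.10 + R$908.40 = R$3,330.36

R$3,330.36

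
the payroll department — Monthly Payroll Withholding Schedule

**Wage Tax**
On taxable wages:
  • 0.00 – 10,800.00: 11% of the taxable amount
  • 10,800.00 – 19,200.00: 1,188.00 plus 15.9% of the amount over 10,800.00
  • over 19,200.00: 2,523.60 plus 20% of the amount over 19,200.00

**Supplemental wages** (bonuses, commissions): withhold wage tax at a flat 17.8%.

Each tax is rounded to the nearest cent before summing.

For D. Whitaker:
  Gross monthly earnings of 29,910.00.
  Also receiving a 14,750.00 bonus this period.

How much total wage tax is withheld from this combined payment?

Wage Tax: taxable = 29,910.00
  2,523.60 + 20% × (29,910.00 − 19,200.00) = 2,523.60 + 20% × 10,710.00 = 4,665.60
Supplemental (17.8% flat on bonus): 17.8% × 14,750.00 = 2,625.50
Total wage tax: 4,665.60 + 2,625.50 = 7,291.10

7,291.10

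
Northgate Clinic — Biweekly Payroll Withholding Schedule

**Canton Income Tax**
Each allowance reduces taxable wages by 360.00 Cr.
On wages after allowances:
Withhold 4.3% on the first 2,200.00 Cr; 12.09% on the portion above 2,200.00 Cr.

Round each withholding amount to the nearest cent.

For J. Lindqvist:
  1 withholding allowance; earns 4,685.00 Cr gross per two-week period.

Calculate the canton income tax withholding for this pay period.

Canton Income Tax: taxable = 4,685.00 Cr − 1×360.00 Cr = 4,325.00 Cr
  94.60 Cr + 12.09% × (4,325.00 Cr − 2,200.00 Cr) = 94.60 Cr + 12.09% × 2,125.00 Cr = 351.51 Cr

351.51 Cr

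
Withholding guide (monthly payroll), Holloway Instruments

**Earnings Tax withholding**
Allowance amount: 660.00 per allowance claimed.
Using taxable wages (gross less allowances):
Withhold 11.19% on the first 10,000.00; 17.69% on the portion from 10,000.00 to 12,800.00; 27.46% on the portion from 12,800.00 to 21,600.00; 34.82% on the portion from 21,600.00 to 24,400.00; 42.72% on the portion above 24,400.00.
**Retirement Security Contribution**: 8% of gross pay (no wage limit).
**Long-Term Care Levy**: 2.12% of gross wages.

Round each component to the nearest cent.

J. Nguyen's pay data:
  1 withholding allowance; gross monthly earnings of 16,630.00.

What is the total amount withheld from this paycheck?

4,167.76

Earnings Tax: taxable = 16,630.00 − 1×660.00 = 15,970.00
  1,614.32 + 27.46% × (15,970.00 − 12,800.00) = 1,614.32 + 27.46% × 3,170.00 = 2,484.80
Retirement Security Contribution: 8% × 16,630.00 = 1,330.40
Long-Term Care Levy: 2.12% × 16,630.00 = 352.56
Total: 2,484.80 + 1,330.40 + 352.56 = 4,167.76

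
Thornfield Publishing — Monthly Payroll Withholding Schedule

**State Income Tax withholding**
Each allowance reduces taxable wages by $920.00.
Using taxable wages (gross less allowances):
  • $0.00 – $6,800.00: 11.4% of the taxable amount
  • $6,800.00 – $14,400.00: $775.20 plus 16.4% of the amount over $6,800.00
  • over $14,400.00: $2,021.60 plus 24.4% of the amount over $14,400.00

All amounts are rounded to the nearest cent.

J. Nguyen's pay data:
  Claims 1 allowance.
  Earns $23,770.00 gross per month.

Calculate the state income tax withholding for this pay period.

State Income Tax: taxable = $23,770.00 − 1×$920.00 = $22,850.00
  $2,021.60 + 24.4% × ($22,850.00 − $14,400.00) = $2,021.60 + 24.4% × $8,450.00 = $4,083.40

$4,083.40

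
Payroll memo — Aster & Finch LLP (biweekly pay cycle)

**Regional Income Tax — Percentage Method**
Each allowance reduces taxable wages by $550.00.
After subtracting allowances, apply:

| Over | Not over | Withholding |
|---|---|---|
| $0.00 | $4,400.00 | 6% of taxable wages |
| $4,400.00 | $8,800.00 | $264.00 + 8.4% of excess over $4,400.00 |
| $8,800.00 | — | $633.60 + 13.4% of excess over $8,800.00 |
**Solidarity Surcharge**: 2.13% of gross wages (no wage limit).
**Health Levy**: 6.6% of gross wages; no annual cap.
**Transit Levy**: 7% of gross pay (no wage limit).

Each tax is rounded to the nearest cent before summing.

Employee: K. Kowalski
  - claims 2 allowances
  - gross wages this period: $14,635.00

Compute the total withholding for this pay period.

$3,570.18

Regional Income Tax: taxable = $14,635.00 − 2×$550.00 = $13,535.00
  $633.60 + 13.4% × ($13,535.00 − $8,800.00) = $633.60 + 13.4% × $4,735.00 = $1,268.09
Solidarity Surcharge: 2.13% × $14,635.00 = $311.73
Health Levy: 6.6% × $14,635.00 = $965.91
Transit Levy: 7% × $14,635.00 = $1,024.45
Total: $1,268.09 + $311.73 + $965.91 + $1,024.45 = $3,570.18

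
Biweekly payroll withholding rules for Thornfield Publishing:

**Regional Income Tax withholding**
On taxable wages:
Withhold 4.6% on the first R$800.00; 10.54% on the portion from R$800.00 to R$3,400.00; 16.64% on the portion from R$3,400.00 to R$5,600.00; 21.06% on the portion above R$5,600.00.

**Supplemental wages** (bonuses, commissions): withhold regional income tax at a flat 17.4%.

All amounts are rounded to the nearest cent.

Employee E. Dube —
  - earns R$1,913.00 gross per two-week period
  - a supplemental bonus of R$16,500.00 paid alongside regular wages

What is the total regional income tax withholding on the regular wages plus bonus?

Regional Income Tax: taxable = R$1,913.00
  R$36.80 + 10.54% × (R$1,913.00 − R$800.00) = R$36.80 + 10.54% × R$1,113.00 = R$154.11
Supplemental (17.4% flat on bonus): 17.4% × R$16,500.00 = R$2,871.00
Total regional income tax: R$154.11 + R$2,871.00 = R$3,025.11

R$3,025.11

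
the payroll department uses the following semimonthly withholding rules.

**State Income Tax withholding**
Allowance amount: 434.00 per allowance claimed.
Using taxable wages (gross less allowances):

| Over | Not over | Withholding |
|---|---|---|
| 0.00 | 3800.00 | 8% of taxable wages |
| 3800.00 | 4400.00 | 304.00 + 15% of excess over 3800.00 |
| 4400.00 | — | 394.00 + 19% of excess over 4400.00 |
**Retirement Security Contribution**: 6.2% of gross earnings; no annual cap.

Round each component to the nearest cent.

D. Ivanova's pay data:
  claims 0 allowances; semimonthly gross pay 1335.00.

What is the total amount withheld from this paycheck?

189.57

State Income Tax: taxable = 1335.00
  8% × 1335.00 = 106.80
Retirement Security Contribution: 6.2% × 1335.00 = 82.77
Total: 106.80 + 82.77 = 189.57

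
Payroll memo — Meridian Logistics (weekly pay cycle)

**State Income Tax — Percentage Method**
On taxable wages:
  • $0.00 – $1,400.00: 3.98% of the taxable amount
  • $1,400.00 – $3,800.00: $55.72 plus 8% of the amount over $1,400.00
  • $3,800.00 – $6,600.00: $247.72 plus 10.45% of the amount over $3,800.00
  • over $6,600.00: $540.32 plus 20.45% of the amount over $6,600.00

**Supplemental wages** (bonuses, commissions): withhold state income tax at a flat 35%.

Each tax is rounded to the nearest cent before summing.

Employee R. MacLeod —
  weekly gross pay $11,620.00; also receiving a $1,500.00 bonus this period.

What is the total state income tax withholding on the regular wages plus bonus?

$2,091.91

State Income Tax: taxable = $11,620.00
  $540.32 + 20.45% × ($11,620.00 − $6,600.00) = $540.32 + 20.45% × $5,020.00 = $1,566.91
Supplemental (35% flat on bonus): 35% × $1,500.00 = $525.00
Total state income tax: $1,566.91 + $525.00 = $2,091.91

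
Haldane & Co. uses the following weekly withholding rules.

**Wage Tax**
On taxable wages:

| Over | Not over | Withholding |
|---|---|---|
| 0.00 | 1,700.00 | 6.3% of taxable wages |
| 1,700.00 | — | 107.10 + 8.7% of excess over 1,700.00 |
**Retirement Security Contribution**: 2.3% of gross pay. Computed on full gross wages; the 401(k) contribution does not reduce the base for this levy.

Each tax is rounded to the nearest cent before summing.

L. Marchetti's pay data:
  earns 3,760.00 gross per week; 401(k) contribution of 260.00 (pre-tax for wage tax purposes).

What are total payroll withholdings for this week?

Wage Tax: taxable = 3,760.00 − 260.00 = 3,500.00
  107.10 + 8.7% × (3,500.00 − 1,700.00) = 107.10 + 8.7% × 1,800.00 = 263.70
Retirement Security Contribution: 2.3% × 3,760.00 = 86.48
Total: 263.70 + 86.48 = 350.18

350.18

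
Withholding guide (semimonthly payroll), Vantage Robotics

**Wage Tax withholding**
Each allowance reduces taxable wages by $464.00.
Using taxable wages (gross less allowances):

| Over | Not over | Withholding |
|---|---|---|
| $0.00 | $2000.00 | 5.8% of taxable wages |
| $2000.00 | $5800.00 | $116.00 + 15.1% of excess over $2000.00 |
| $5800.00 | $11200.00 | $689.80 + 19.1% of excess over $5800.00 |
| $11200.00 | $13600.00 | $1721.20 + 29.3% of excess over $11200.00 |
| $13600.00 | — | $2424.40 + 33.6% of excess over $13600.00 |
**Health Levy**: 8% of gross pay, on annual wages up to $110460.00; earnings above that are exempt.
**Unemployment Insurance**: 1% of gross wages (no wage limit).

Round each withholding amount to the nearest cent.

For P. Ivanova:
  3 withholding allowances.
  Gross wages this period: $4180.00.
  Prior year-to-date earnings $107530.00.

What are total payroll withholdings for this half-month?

Wage Tax: taxable = $4180.00 − 3×$464.00 = $2788.00
  $116.00 + 15.1% × ($2788.00 − $2000.00) = $116.00 + 15.1% × $788.00 = $234.99
Health Levy: cap $110460.00 − YTD $107530.00 = $2930.00 subject; 8% × $2930.00 = $234.40
Unemployment Insurance: 1% × $4180.00 = $41.80
Total: $234.99 + $234.40 + $41.80 = $511.19

$511.19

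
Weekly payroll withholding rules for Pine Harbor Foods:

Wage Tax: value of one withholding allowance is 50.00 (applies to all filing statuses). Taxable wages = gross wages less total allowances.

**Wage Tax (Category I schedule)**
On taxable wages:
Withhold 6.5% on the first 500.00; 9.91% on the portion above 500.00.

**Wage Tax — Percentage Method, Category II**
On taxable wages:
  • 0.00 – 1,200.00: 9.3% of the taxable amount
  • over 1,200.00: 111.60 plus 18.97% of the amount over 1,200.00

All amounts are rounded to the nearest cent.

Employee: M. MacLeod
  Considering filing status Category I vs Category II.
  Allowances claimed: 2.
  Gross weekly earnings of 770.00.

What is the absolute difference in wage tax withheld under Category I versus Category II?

Wage Tax (Category I): taxable = 770.00 − 2×50.00 = 670.00
  32.50 + 9.91% × (670.00 − 500.00) = 32.50 + 9.91% × 170.00 = 49.35
Wage Tax (Category II): taxable = 770.00 − 2×50.00 = 670.00
  9.3% × 670.00 = 62.31
Difference: |49.35 − 62.31| = 12.96 (higher under Category II)

12.96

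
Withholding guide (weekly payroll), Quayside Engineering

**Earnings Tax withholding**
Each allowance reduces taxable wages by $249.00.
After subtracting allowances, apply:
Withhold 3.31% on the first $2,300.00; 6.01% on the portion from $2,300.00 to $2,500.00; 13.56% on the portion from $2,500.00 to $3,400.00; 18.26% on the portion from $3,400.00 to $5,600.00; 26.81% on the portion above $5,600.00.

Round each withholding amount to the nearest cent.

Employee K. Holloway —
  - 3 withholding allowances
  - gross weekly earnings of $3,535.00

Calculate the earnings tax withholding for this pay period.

$127.20

Earnings Tax: taxable = $3,535.00 − 3×$249.00 = $2,788.00
  $88.15 + 13.56% × ($2,788.00 − $2,500.00) = $88.15 + 13.56% × $288.00 = $127.20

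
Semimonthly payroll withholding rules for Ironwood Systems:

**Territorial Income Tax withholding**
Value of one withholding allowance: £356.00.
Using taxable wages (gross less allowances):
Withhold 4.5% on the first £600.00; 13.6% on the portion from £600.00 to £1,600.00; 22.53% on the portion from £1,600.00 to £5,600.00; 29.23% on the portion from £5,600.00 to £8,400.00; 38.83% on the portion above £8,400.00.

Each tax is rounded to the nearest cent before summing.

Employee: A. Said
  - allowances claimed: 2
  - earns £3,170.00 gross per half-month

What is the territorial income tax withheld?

£356.31

Territorial Income Tax: taxable = £3,170.00 − 2×£356.00 = £2,458.00
  £163.00 + 22.53% × (£2,458.00 − £1,600.00) = £163.00 + 22.53% × £858.00 = £356.31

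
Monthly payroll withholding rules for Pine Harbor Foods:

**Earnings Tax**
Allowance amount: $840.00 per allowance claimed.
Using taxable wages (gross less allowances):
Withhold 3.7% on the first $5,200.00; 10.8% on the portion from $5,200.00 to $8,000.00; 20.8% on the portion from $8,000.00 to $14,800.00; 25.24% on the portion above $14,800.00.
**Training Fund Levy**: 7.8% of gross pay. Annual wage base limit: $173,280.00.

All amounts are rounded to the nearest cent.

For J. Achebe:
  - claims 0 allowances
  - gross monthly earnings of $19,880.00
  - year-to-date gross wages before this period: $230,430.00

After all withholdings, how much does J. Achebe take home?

$16,688.61

Earnings Tax: taxable = $19,880.00
  $1,909.20 + 25.24% × ($19,880.00 − $14,800.00) = $1,909.20 + 25.24% × $5,080.00 = $3,191.39
Training Fund Levy: YTD $230,430.00 ≥ cap $173,280.00 → $0.00
Total withheld: $3,191.39 + $0.00 = $3,191.39
Net pay: $19,880.00 − $3,191.39 = $16,688.61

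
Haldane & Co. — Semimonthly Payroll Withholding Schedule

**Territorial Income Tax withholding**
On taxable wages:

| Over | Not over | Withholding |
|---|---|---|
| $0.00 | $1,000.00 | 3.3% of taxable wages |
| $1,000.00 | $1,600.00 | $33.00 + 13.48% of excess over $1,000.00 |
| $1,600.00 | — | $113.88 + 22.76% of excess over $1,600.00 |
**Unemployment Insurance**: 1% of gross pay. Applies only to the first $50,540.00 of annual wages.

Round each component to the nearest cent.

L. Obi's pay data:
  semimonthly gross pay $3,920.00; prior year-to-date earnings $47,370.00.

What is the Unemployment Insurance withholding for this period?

Unemployment Insurance: cap $50,540.00 − YTD $47,370.00 = $3,170.00 subject; 1% × $3,170.00 = $31.70

$31.70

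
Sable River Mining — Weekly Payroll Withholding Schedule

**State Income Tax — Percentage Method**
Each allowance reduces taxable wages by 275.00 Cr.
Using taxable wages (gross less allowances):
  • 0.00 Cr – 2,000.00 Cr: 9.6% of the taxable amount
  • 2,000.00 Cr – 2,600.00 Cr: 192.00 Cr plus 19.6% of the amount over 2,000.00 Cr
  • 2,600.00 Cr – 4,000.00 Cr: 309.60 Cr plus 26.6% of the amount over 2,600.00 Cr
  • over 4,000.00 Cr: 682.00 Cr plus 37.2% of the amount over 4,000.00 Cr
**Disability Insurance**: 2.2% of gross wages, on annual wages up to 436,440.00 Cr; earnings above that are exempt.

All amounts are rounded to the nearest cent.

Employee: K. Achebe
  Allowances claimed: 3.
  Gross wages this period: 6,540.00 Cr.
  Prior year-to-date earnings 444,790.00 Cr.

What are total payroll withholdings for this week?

1,319.98 Cr

State Income Tax: taxable = 6,540.00 Cr − 3×275.00 Cr = 5,715.00 Cr
  682.00 Cr + 37.2% × (5,715.00 Cr − 4,000.00 Cr) = 682.00 Cr + 37.2% × 1,715.00 Cr = 1,319.98 Cr
Disability Insurance: YTD 444,790.00 Cr ≥ cap 436,440.00 Cr → 0.00 Cr
Total: 1,319.98 Cr + 0.00 Cr = 1,319.98 Cr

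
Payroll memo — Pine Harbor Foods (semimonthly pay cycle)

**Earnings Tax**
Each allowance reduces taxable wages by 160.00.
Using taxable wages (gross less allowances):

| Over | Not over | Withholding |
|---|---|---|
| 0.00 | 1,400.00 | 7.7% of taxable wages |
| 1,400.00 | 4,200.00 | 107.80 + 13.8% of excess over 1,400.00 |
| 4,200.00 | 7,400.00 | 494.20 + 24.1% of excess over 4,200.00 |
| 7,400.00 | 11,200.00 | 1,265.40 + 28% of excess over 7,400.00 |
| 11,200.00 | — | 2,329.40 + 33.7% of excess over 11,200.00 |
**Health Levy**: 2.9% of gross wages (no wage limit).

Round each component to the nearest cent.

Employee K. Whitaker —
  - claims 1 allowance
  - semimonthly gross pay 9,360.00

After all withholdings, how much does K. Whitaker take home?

7,319.16

Earnings Tax: taxable = 9,360.00 − 1×160.00 = 9,200.00
  1,265.40 + 28% × (9,200.00 − 7,400.00) = 1,265.40 + 28% × 1,800.00 = 1,769.40
Health Levy: 2.9% × 9,360.00 = 271.44
Total withheld: 1,769.40 + 271.44 = 2,040.84
Net pay: 9,360.00 − 2,040.84 = 7,319.16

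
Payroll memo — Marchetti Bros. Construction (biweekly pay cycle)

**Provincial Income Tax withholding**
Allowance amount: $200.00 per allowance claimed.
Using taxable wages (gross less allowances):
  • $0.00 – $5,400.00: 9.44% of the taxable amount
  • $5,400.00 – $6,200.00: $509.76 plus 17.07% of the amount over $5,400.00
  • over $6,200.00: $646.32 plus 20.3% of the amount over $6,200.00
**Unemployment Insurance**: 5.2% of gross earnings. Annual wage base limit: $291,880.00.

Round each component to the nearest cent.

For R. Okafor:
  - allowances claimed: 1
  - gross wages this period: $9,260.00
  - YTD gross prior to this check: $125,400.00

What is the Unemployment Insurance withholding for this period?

Unemployment Insurance: 5.2% × $9,260.00 = $481.52

$481.52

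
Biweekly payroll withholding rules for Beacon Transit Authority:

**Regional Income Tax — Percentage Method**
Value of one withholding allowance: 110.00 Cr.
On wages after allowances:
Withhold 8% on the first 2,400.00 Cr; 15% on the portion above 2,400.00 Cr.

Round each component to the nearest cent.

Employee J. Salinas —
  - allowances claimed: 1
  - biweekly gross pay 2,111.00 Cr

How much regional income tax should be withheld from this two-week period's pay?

Regional Income Tax: taxable = 2,111.00 Cr − 1×110.00 Cr = 2,001.00 Cr
  8% × 2,001.00 Cr = 160.08 Cr

160.08 Cr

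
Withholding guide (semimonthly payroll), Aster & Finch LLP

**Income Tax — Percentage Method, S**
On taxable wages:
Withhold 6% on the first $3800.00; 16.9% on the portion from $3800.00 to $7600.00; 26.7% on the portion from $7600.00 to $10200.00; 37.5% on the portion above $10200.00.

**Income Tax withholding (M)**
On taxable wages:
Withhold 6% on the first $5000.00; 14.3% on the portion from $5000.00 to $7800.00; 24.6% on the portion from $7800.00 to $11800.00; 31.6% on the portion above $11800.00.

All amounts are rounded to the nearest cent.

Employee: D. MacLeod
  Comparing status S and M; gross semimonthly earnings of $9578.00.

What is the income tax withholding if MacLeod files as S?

$1398.33

Income Tax (S): taxable = $9578.00
  $870.20 + 26.7% × ($9578.00 − $7600.00) = $870.20 + 26.7% × $1978.00 = $1398.33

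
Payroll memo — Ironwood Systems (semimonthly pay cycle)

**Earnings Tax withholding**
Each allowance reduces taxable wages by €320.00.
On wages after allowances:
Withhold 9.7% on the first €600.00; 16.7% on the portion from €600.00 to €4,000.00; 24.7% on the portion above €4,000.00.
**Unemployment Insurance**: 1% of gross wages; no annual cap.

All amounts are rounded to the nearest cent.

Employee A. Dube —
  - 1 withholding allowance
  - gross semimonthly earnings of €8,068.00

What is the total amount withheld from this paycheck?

€1,632.44

Earnings Tax: taxable = €8,068.00 − 1×€320.00 = €7,748.00
  €626.00 + 24.7% × (€7,748.00 − €4,000.00) = €626.00 + 24.7% × €3,748.00 = €1,551.76
Unemployment Insurance: 1% × €8,068.00 = €80.68
Total: €1,551.76 + €80.68 = €1,632.44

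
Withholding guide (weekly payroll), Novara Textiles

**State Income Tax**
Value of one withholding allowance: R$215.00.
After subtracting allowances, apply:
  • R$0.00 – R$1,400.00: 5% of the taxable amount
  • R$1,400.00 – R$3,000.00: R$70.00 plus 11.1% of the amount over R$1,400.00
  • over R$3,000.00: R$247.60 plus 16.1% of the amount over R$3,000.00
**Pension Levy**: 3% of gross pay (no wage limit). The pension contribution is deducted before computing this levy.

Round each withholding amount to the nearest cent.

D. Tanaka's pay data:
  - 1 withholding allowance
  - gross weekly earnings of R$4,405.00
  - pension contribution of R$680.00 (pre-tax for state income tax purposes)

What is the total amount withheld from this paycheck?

State Income Tax: taxable = R$4,405.00 − R$680.00 − 1×R$215.00 = R$3,510.00
  R$247.60 + 16.1% × (R$3,510.00 − R$3,000.00) = R$247.60 + 16.1% × R$510.00 = R$329.71
Pension Levy: 3% × R$3,725.00 = R$111.75
Total: R$329.71 + R$111.75 = R$441.46

R$441.46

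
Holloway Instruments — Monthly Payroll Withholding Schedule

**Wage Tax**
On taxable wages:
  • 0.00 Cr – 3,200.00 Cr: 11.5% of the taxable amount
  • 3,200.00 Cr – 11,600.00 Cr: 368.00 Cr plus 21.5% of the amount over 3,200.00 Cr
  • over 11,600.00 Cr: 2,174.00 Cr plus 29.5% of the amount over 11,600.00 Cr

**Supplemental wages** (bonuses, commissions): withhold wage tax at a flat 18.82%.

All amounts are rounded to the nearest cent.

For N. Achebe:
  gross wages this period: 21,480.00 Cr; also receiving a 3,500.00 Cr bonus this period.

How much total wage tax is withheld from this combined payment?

5,747.30 Cr

Wage Tax: taxable = 21,480.00 Cr
  2,174.00 Cr + 29.5% × (21,480.00 Cr − 11,600.00 Cr) = 2,174.00 Cr + 29.5% × 9,880.00 Cr = 5,088.60 Cr
Supplemental (18.82% flat on bonus): 18.82% × 3,500.00 Cr = 658.70 Cr
Total wage tax: 5,088.60 Cr + 658.70 Cr = 5,747.30 Cr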